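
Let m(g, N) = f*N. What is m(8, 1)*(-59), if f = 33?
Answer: -1947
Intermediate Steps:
m(g, N) = 33*N
m(8, 1)*(-59) = (33*1)*(-59) = 33*(-59) = -1947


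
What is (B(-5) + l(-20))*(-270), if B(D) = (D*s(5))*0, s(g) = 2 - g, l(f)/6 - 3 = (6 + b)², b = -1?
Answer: -45360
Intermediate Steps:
l(f) = 168 (l(f) = 18 + 6*(6 - 1)² = 18 + 6*5² = 18 + 6*25 = 18 + 150 = 168)
B(D) = 0 (B(D) = (D*(2 - 1*5))*0 = (D*(2 - 5))*0 = (D*(-3))*0 = -3*D*0 = 0)
(B(-5) + l(-20))*(-270) = (0 + 168)*(-270) = 168*(-270) = -45360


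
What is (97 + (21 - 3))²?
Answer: 13225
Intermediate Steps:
(97 + (21 - 3))² = (97 + 18)² = 115² = 13225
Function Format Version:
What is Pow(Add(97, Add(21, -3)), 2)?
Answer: 13225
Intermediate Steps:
Pow(Add(97, Add(21, -3)), 2) = Pow(Add(97, 18), 2) = Pow(115, 2) = 13225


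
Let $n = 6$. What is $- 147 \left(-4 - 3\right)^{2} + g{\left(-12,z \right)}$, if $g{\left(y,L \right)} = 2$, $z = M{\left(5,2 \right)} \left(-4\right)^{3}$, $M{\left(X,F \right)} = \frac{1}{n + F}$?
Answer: $-7201$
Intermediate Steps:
$M{\left(X,F \right)} = \frac{1}{6 + F}$
$z = -8$ ($z = \frac{\left(-4\right)^{3}}{6 + 2} = \frac{1}{8} \left(-64\right) = -8$)
$- 147 \left(-4 - 3\right)^{2} + g{\left(-12,z \right)} = - 147 \left(-4 - 3\right)^{2} + 2 = - 147 \left(-7\right)^{2} + 2 = \left(-147\right) 49 + 2 = -7203 + 2 = -7201$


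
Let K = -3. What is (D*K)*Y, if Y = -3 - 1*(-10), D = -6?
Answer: 126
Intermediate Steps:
Y = 7 (Y = -3 + 10 = 7)
(D*K)*Y = -6*(-3)*7 = 18*7 = 126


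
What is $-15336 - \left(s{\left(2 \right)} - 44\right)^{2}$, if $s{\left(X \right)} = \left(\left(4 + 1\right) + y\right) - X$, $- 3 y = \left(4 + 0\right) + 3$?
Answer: $- \frac{154924}{9} \approx -17214.0$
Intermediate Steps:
$y = - \frac{7}{3}$ ($y = - \frac{\left(4 + 0\right) + 3}{3} = - \frac{4 + 3}{3} = \left(- \frac{1}{3}\right) 7 = - \frac{7}{3} \approx -2.3333$)
$s{\left(X \right)} = \frac{8}{3} - X$ ($s{\left(X \right)} = \left(\left(4 + 1\right) - \frac{7}{3}\right) - X = \left(5 - \frac{7}{3}\right) - X = \frac{8}{3} - X$)
$-15336 - \left(s{\left(2 \right)} - 44\right)^{2} = -15336 - \left(\left(\frac{8}{3} - 2\right) - 44\right)^{2} = -15336 - \left(\frac{2}{3} - 44\right)^{2} = -15336 - \left(- \frac{130}{3}\right)^{2} = -15336 - \frac{16900}{9} = - \frac{154924}{9}$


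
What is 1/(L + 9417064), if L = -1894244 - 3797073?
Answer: 1/3725747 ≈ 2.6840e-7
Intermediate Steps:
L = -5691317
1/(L + 9417064) = 1/(-5691317 + 9417064) = 1/3725747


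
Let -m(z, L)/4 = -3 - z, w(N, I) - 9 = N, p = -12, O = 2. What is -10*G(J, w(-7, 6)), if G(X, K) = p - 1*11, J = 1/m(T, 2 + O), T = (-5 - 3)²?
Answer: 230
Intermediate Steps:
T = 64 (T = (-8)² = 64)
w(N, I) = 9 + N
m(z, L) = 12 + 4*z (m(z, L) = -4*(-3 - z) = 12 + 4*z)
J = 1/268 (J = 1/(12 + 4*64) = 1/(12 + 256) = 1/268 ≈ 0.0037313)
G(X, K) = -23 (G(X, K) = -12 - 1*11 = -12 - 11 = -23)
-10*G(J, w(-7, 6)) = -10*(-23) = 230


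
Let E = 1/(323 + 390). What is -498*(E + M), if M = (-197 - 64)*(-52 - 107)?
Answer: -14735216424/713 ≈ -2.0666e+7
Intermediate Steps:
M = 41499 (M = -261*(-159) = 41499)
E = 1/713 ≈ 0.0014025
-498*(E + M) = -498*(1/713 + 41499) = -498*29588788/713 = -14735216424/713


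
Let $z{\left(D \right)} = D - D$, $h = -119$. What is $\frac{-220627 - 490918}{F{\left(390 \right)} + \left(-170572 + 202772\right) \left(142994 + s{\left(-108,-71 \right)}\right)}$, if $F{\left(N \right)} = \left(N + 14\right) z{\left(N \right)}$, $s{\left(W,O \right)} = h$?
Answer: $- \frac{142309}{920115000} \approx -0.00015466$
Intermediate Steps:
$s{\left(W,O \right)} = -119$
$z{\left(D \right)} = 0$
$F{\left(N \right)} = 0$ ($F{\left(N \right)} = \left(N + 14\right) 0 = \left(14 + N\right) 0 = 0$)
$\frac{-220627 - 490918}{F{\left(390 \right)} + \left(-170572 + 202772\right) \left(142994 + s{\left(-108,-71 \right)}\right)} = \frac{-220627 - 490918}{0 + \left(-170572 + 202772\right) \left(142994 - 119\right)} = - \frac{711545}{0 + 32200 \cdot 142875} = - \frac{711545}{0 + 4600575000} = - \frac{711545}{4600575000} = \left(-711545\right) \frac{1}{4600575000} = - \frac{142309}{920115000}$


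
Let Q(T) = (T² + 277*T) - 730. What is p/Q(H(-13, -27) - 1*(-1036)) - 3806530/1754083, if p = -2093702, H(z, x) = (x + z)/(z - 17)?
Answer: -39868101393887/10756077299909 ≈ -3.7066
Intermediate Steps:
H(z, x) = (x + z)/(-17 + z)
Q(T) = -730 + T² + 277*T
p/Q(H(-13, -27) - 1*(-1036)) - 3806530/1754083 = -2093702/(-730 + ((-27 - 13)/(-17 - 13) - 1*(-1036))² + 277*((-27 - 13)/(-17 - 13) - 1*(-1036))) - 3806530/1754083 = -2093702/(-730 + (-40/(-30) + 1036)² + 277*(-40/(-30) + 1036)) - 3806530*1/1754083 = -2093702/(-730 + (-1/30*(-40) + 1036)² + 277*(-1/30*(-40) + 1036)) - 3806530/1754083 = -2093702/(-730 + (4/3 + 1036)² + 277*(4/3 + 1036)) - 3806530/1754083 = -2093702/(-730 + (3112/3)² + 277*(3112/3)) - 3806530/1754083 = -2093702/(-730 + 9684544/9 + 862024/3) - 3806530/1754083 = -2093702/12264046/9 - 3806530/1754083 = -2093702*9/12264046 - 3806530/1754083 = -9421659/6132023 - 3806530/1754083 = -39868101393887/10756077299909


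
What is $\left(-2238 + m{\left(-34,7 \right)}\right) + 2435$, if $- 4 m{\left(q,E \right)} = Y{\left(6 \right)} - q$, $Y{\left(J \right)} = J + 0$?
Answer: $187$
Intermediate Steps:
$Y{\left(J \right)} = J$
$m{\left(q,E \right)} = - \frac{3}{2} + \frac{q}{4}$ ($m{\left(q,E \right)} = - \frac{6 - q}{4} = - \frac{3}{2} + \frac{q}{4}$)
$\left(-2238 + m{\left(-34,7 \right)}\right) + 2435 = \left(-2238 + \left(- \frac{3}{2} + \frac{1}{4} \left(-34\right)\right)\right) + 2435 = \left(-2238 - 10\right) + 2435 = -2248 + 2435 = 187$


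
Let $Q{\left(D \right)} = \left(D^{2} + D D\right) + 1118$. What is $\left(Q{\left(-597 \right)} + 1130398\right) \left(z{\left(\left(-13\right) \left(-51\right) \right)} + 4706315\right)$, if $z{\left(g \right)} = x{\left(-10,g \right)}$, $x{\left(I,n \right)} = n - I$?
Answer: $8681258005992$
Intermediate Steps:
$z{\left(g \right)} = 10 + g$ ($z{\left(g \right)} = g - -10 = g + 10 = 10 + g$)
$Q{\left(D \right)} = 1118 + 2 D^{2}$ ($Q{\left(D \right)} = \left(D^{2} + D^{2}\right) + 1118 = 2 D^{2} + 1118 = 1118 + 2 D^{2}$)
$\left(Q{\left(-597 \right)} + 1130398\right) \left(z{\left(\left(-13\right) \left(-51\right) \right)} + 4706315\right) = \left(\left(1118 + 2 \left(-597\right)^{2}\right) + 1130398\right) \left(\left(10 - -663\right) + 4706315\right) = \left(\left(1118 + 2 \cdot 356409\right) + 1130398\right) \left(\left(10 + 663\right) + 4706315\right) = \left(\left(1118 + 712818\right) + 1130398\right) \left(673 + 4706315\right) = \left(713936 + 1130398\right) 4706988 = 1844334 \cdot 4706988 = 8681258005992$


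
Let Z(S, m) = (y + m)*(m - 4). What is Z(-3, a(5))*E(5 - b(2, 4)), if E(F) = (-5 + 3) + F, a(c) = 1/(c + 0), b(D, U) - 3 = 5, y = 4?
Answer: 399/5 ≈ 79.800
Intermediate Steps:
b(D, U) = 8 (b(D, U) = 3 + 5 = 8)
a(c) = 1/c
E(F) = -2 + F
Z(S, m) = (-4 + m)*(4 + m) (Z(S, m) = (4 + m)*(m - 4) = (4 + m)*(-4 + m) = (-4 + m)*(4 + m))
Z(-3, a(5))*E(5 - b(2, 4)) = (-16 + (1/5)²)*(-2 + (5 - 1*8)) = (-16 + (⅕)²)*(-2 + (5 - 8)) = (-16 + 1/25)*(-2 - 3) = -399/25*(-5) = 399/5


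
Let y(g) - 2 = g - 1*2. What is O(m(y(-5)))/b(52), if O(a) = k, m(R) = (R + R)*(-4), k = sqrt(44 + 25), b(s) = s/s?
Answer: sqrt(69) ≈ 8.3066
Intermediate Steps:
b(s) = 1
y(g) = g (y(g) = 2 + (g - 1*2) = 2 + (g - 2) = 2 + (-2 + g) = g)
k = sqrt(69) ≈ 8.3066
m(R) = -8*R (m(R) = (2*R)*(-4) = -8*R)
O(a) = sqrt(69)
O(m(y(-5)))/b(52) = sqrt(69)/1 = sqrt(69)*1 = sqrt(69)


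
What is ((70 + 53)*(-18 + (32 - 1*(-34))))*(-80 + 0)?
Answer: -472320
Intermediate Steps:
((70 + 53)*(-18 + (32 - 1*(-34))))*(-80 + 0) = (123*(-18 + (32 + 34)))*(-80) = (123*(-18 + 66))*(-80) = (123*48)*(-80) = 5904*(-80) = -472320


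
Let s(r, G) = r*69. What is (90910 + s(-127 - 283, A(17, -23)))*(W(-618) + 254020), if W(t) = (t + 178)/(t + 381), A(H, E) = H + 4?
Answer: 3769923131600/237 ≈ 1.5907e+10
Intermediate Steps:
A(H, E) = 4 + H
s(r, G) = 69*r
W(t) = (178 + t)/(381 + t)
(90910 + s(-127 - 283, A(17, -23)))*(W(-618) + 254020) = (90910 + 69*(-127 - 283))*((178 - 618)/(381 - 618) + 254020) = (90910 + 69*(-410))*(-440/(-237) + 254020) = (90910 - 28290)*(-1/237*(-440) + 254020) = 62620*(440/237 + 254020) = 62620*(60203180/237) = 3769923131600/237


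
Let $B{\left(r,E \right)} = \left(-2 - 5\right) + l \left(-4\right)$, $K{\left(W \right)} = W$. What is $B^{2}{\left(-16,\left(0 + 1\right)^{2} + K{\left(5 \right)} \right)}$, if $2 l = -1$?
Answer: $25$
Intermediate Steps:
$l = - \frac{1}{2}$ ($l = \frac{1}{2} \left(-1\right) = - \frac{1}{2} \approx -0.5$)
$B{\left(r,E \right)} = -5$ ($B{\left(r,E \right)} = \left(-2 - 5\right) - -2 = -7 + 2 = -5$)
$B^{2}{\left(-16,\left(0 + 1\right)^{2} + K{\left(5 \right)} \right)} = \left(-5\right)^{2} = 25$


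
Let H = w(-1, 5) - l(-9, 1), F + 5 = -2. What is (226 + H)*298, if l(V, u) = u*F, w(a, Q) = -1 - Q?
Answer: 67646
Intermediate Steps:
F = -7 (F = -5 - 2 = -7)
l(V, u) = -7*u (l(V, u) = u*(-7) = -7*u)
H = 1 (H = (-1 - 1*5) - (-7) = (-1 - 5) - 1*(-7) = -6 + 7 = 1)
(226 + H)*298 = (226 + 1)*298 = 227*298 = 67646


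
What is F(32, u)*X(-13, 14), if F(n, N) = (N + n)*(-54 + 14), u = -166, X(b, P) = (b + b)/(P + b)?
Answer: -139360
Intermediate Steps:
X(b, P) = 2*b/(P + b) (X(b, P) = (2*b)/(P + b) = 2*b/(P + b))
F(n, N) = -40*N - 40*n (F(n, N) = (N + n)*(-40) = -40*N - 40*n)
F(32, u)*X(-13, 14) = (-40*(-166) - 40*32)*(2*(-13)/(14 - 13)) = (6640 - 1280)*(2*(-13)/1) = 5360*(2*(-13)*1) = 5360*(-26) = -139360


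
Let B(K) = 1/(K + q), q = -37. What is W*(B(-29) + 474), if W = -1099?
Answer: -34380017/66 ≈ -5.2091e+5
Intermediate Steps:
B(K) = 1/(-37 + K) (B(K) = 1/(K - 37) = 1/(-37 + K))
W*(B(-29) + 474) = -1099*(1/(-37 - 29) + 474) = -1099*(1/(-66) + 474) = -1099*(-1/66 + 474) = -1099*31283/66 = -34380017/66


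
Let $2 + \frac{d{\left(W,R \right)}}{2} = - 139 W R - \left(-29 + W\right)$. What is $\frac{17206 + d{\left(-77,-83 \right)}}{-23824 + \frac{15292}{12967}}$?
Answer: $\frac{1901052969}{25742543} \approx 73.849$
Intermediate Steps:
$d{\left(W,R \right)} = 54 - 2 W - 278 R W$ ($d{\left(W,R \right)} = -4 + 2 \left(- 139 W R - \left(-29 + W\right)\right) = -4 + 2 \left(- 139 R W - \left(-29 + W\right)\right) = -4 + 2 \left(29 - W - 139 R W\right) = -4 - \left(-58 + 2 W + 278 R W\right) = 54 - 2 W - 278 R W$)
$\frac{17206 + d{\left(-77,-83 \right)}}{-23824 + \frac{15292}{12967}} = \frac{17206 - \left(-208 + 1776698\right)}{-23824 + \frac{15292}{12967}} = \frac{17206 + \left(54 + 154 - 1776698\right)}{-23824 + 15292 \cdot \frac{1}{12967}} = \frac{17206 - 1776490}{-23824 + \frac{15292}{12967}} = - \frac{1759284}{- \frac{308910516}{12967}} = \left(-1759284\right) \left(- \frac{12967}{308910516}\right) = \frac{1901052969}{25742543}$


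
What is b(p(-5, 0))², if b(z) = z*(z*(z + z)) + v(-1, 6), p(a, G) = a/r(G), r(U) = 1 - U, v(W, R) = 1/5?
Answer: 1560001/25 ≈ 62400.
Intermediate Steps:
v(W, R) = ⅕
p(a, G) = a/(1 - G)
b(z) = ⅕ + 2*z³ (b(z) = z*(z*(z + z)) + ⅕ = z*(z*(2*z)) + ⅕ = z*(2*z²) + ⅕ = 2*z³ + ⅕ = ⅕ + 2*z³)
b(p(-5, 0))² = (⅕ + 2*(-1*(-5)/(-1 + 0))³)² = (⅕ + 2*(-1*(-5)/(-1))³)² = (⅕ + 2*(-1*(-5)*(-1))³)² = (⅕ + 2*(-5)³)² = (⅕ + 2*(-125))² = (⅕ - 250)² = (-1249/5)² = 1560001/25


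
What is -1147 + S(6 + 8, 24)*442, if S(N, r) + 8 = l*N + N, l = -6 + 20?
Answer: 88137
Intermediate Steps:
l = 14
S(N, r) = -8 + 15*N (S(N, r) = -8 + (14*N + N) = -8 + 15*N)
-1147 + S(6 + 8, 24)*442 = -1147 + (-8 + 15*(6 + 8))*442 = -1147 + (-8 + 15*14)*442 = -1147 + (-8 + 210)*442 = -1147 + 202*442 = -1147 + 89284 = 88137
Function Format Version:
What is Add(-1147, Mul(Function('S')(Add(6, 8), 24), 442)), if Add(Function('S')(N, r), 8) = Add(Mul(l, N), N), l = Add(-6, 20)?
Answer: 88137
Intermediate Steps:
l = 14
Function('S')(N, r) = Add(-8, Mul(15, N)) (Function('S')(N, r) = Add(-8, Add(Mul(14, N), N)) = Add(-8, Mul(15, N)))
Add(-1147, Mul(Function('S')(Add(6, 8), 24), 442)) = Add(-1147, Mul(Add(-8, Mul(15, Add(6, 8))), 442)) = Add(-1147, Mul(Add(-8, Mul(15, 14)), 442)) = Add(-1147, Mul(Add(-8, 210), 442)) = Add(-1147, Mul(202, 442)) = Add(-1147, 89284) = 88137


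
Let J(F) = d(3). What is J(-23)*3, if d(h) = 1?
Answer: 3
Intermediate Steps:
J(F) = 1
J(-23)*3 = 1*3 = 3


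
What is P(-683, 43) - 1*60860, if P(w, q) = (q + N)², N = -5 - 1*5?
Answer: -59771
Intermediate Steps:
N = -10 (N = -5 - 5 = -10)
P(w, q) = (-10 + q)² (P(w, q) = (q - 10)² = (-10 + q)²)
P(-683, 43) - 1*60860 = (-10 + 43)² - 1*60860 = 33² - 60860 = 1089 - 60860 = -59771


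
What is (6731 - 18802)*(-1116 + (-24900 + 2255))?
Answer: 286819031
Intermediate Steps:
(6731 - 18802)*(-1116 + (-24900 + 2255)) = -12071*(-1116 - 22645) = -12071*(-23761) = 286819031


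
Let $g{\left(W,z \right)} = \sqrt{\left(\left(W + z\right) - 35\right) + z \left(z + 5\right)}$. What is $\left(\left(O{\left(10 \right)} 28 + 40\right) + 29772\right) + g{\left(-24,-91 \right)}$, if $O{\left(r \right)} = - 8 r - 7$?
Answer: $27376 + 2 \sqrt{1919} \approx 27464.0$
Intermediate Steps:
$g{\left(W,z \right)} = \sqrt{-35 + W + z + z \left(5 + z\right)}$ ($g{\left(W,z \right)} = \sqrt{\left(-35 + W + z\right) + z \left(5 + z\right)} = \sqrt{-35 + W + z + z \left(5 + z\right)}$)
$O{\left(r \right)} = -7 - 8 r$
$\left(\left(O{\left(10 \right)} 28 + 40\right) + 29772\right) + g{\left(-24,-91 \right)} = \left(\left(\left(-7 - 80\right) 28 + 40\right) + 29772\right) + \sqrt{-35 - 24 + \left(-91\right)^{2} + 6 \left(-91\right)} = \left(\left(\left(-7 - 80\right) 28 + 40\right) + 29772\right) + \sqrt{-35 - 24 + 8281 - 546} = \left(\left(\left(-87\right) 28 + 40\right) + 29772\right) + \sqrt{7676} = \left(\left(-2436 + 40\right) + 29772\right) + 2 \sqrt{1919} = \left(-2396 + 29772\right) + 2 \sqrt{1919} = 27376 + 2 \sqrt{1919}$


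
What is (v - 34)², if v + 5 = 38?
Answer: 1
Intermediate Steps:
v = 33 (v = -5 + 38 = 33)
(v - 34)² = (33 - 34)² = (-1)² = 1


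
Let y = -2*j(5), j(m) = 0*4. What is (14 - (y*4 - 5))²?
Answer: 361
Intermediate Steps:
j(m) = 0
y = 0 (y = -2*0 = 0)
(14 - (y*4 - 5))² = (14 - (0*4 - 5))² = (14 - (0 - 5))² = (14 - 1*(-5))² = (14 + 5)² = 19² = 361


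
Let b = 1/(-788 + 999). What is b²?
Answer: 1/44521 ≈ 2.2461e-5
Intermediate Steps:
b = 1/211 ≈ 0.0047393
b² = (1/211)² = 1/44521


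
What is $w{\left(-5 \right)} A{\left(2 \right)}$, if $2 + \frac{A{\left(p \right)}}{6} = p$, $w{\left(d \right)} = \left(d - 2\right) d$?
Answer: $0$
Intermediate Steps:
$w{\left(d \right)} = d \left(-2 + d\right)$ ($w{\left(d \right)} = \left(-2 + d\right) d = d \left(-2 + d\right)$)
$A{\left(p \right)} = -12 + 6 p$
$w{\left(-5 \right)} A{\left(2 \right)} = - 5 \left(-2 - 5\right) \left(-12 + 6 \cdot 2\right) = \left(-5\right) \left(-7\right) \left(-12 + 12\right) = 35 \cdot 0 = 0$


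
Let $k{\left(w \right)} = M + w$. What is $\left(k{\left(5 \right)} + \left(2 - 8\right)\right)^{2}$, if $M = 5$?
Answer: $16$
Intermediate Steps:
$k{\left(w \right)} = 5 + w$
$\left(k{\left(5 \right)} + \left(2 - 8\right)\right)^{2} = \left(\left(5 + 5\right) + \left(2 - 8\right)\right)^{2} = \left(10 + \left(2 - 8\right)\right)^{2} = \left(10 - 6\right)^{2} = 4^{2} = 16$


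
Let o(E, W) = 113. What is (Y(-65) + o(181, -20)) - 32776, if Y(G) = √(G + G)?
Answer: -32663 + I*√130 ≈ -32663.0 + 11.402*I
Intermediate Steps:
Y(G) = √2*√G (Y(G) = √(2*G) = √2*√G)
(Y(-65) + o(181, -20)) - 32776 = (√2*√(-65) + 113) - 32776 = (√2*(I*√65) + 113) - 32776 = (I*√130 + 113) - 32776 = (113 + I*√130) - 32776 = -32663 + I*√130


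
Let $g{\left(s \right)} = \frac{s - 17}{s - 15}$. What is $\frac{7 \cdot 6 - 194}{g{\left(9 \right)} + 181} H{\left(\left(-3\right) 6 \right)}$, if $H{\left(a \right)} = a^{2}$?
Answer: $- \frac{147744}{547} \approx -270.1$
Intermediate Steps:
$g{\left(s \right)} = \frac{-17 + s}{-15 + s}$
$\frac{7 \cdot 6 - 194}{g{\left(9 \right)} + 181} H{\left(\left(-3\right) 6 \right)} = \frac{7 \cdot 6 - 194}{\frac{-17 + 9}{-15 + 9} + 181} \left(\left(-3\right) 6\right)^{2} = \frac{42 - 194}{\frac{1}{-6} \left(-8\right) + 181} \left(-18\right)^{2} = - \frac{152}{\left(- \frac{1}{6}\right) \left(-8\right) + 181} \cdot 324 = - \frac{152}{\frac{4}{3} + 181} \cdot 324 = - \frac{152}{\frac{547}{3}} \cdot 324 = \left(-152\right) \frac{3}{547} \cdot 324 = \left(- \frac{456}{547}\right) 324 = - \frac{147744}{547}$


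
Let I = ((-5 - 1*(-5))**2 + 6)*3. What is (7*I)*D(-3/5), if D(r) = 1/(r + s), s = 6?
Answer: 70/3 ≈ 23.333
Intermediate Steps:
D(r) = 1/(6 + r) (D(r) = 1/(r + 6) = 1/(6 + r))
I = 18 (I = ((-5 + 5)**2 + 6)*3 = (0**2 + 6)*3 = (0 + 6)*3 = 6*3 = 18)
(7*I)*D(-3/5) = (7*18)/(6 - 3/5) = 126/(6 - 3*1/5) = 126/(6 - 3/5) = 126/(27/5) = 126*(5/27) = 70/3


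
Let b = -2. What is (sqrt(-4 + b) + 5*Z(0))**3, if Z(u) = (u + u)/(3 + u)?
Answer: -6*I*sqrt(6) ≈ -14.697*I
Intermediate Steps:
Z(u) = 2*u/(3 + u) (Z(u) = (2*u)/(3 + u) = 2*u/(3 + u))
(sqrt(-4 + b) + 5*Z(0))**3 = (sqrt(-4 - 2) + 5*(2*0/(3 + 0)))**3 = (sqrt(-6) + 5*(2*0/3))**3 = (I*sqrt(6) + 5*(2*0*(1/3)))**3 = (I*sqrt(6) + 5*0)**3 = (I*sqrt(6) + 0)**3 = (I*sqrt(6))**3 = -6*I*sqrt(6)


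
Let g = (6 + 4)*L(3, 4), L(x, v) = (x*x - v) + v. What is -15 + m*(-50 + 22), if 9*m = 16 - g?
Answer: 1937/9 ≈ 215.22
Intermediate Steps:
L(x, v) = x² (L(x, v) = (x² - v) + v = x²)
g = 90 (g = (6 + 4)*3² = 10*9 = 90)
m = -74/9 (m = (16 - 1*90)/9 = (16 - 90)/9 = (⅑)*(-74) = -74/9 ≈ -8.2222)
-15 + m*(-50 + 22) = -15 - 74*(-50 + 22)/9 = -15 - 74/9*(-28) = -15 + 2072/9 = 1937/9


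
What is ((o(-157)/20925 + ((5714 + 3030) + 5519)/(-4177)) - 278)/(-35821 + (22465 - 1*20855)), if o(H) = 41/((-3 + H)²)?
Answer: 629675233748743/76548322200960000 ≈ 0.0082259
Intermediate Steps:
o(H) = 41/(-3 + H)²
((o(-157)/20925 + ((5714 + 3030) + 5519)/(-4177)) - 278)/(-35821 + (22465 - 1*20855)) = (((41/(-3 - 157)²)/20925 + ((5714 + 3030) + 5519)/(-4177)) - 278)/(-35821 + (22465 - 1*20855)) = (((41/(-160)²)*(1/20925) + (8744 + 5519)*(-1/4177)) - 278)/(-35821 + (22465 - 20855)) = (((41*(1/25600))*(1/20925) + 14263*(-1/4177)) - 278)/(-35821 + 1610) = (((41/25600)*(1/20925) - 14263/4177) - 278)/(-34211) = ((41/535680000 - 14263/4177) - 278)*(-1/34211) = (-7640403668743/2237535360000 - 278)*(-1/34211) = -629675233748743/2237535360000*(-1/34211) = 629675233748743/76548322200960000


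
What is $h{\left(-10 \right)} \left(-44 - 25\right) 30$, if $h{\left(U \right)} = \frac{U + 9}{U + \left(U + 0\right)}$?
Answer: $- \frac{207}{2} \approx -103.5$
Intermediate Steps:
$h{\left(U \right)} = \frac{9 + U}{2 U}$ ($h{\left(U \right)} = \frac{9 + U}{U + U} = \frac{9 + U}{2 U}$)
$h{\left(-10 \right)} \left(-44 - 25\right) 30 = \frac{9 - 10}{2 \left(-10\right)} \left(-44 - 25\right) 30 = \frac{1}{2} \left(- \frac{1}{10}\right) \left(-1\right) \left(-44 - 25\right) 30 = \frac{1}{20} \left(-69\right) 30 = \left(- \frac{69}{20}\right) 30 = - \frac{207}{2}$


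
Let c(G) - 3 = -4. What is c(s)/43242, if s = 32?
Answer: -1/43242 ≈ -2.3126e-5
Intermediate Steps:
c(G) = -1 (c(G) = 3 - 4 = -1)
c(s)/43242 = -1/43242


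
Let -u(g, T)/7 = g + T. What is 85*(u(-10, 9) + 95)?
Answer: 8670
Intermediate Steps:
u(g, T) = -7*T - 7*g (u(g, T) = -7*(g + T) = -7*(T + g) = -7*T - 7*g)
85*(u(-10, 9) + 95) = 85*((-7*9 - 7*(-10)) + 95) = 85*((-63 + 70) + 95) = 85*(7 + 95) = 85*102 = 8670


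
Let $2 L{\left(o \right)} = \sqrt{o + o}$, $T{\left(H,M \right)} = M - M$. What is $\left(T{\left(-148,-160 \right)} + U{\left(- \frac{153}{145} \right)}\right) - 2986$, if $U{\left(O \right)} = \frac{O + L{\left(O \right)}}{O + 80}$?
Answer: $- \frac{34180895}{11447} + \frac{3 i \sqrt{4930}}{22894} \approx -2986.0 + 0.0092008 i$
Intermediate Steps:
$T{\left(H,M \right)} = 0$
$L{\left(o \right)} = \frac{\sqrt{2} \sqrt{o}}{2}$ ($L{\left(o \right)} = \frac{\sqrt{o + o}}{2} = \frac{\sqrt{2 o}}{2} = \frac{\sqrt{2} \sqrt{o}}{2}$)
$U{\left(O \right)} = \frac{O + \frac{\sqrt{2} \sqrt{O}}{2}}{80 + O}$ ($U{\left(O \right)} = \frac{O + \frac{\sqrt{2} \sqrt{O}}{2}}{O + 80} = \frac{O + \frac{\sqrt{2} \sqrt{O}}{2}}{80 + O}$)
$\left(T{\left(-148,-160 \right)} + U{\left(- \frac{153}{145} \right)}\right) - 2986 = \left(0 + \frac{- \frac{153}{145} + \frac{\sqrt{2} \sqrt{- \frac{153}{145}}}{2}}{80 - \frac{153}{145}}\right) - 2986 = \left(0 + \frac{- \frac{153}{145} + \frac{\sqrt{2} \frac{3 i \sqrt{2465}}{145}}{2}}{\frac{11447}{145}}\right) - 2986 = \left(0 + \frac{145 \left(- \frac{153}{145} + \frac{3 i \sqrt{4930}}{290}\right)}{11447}\right) - 2986 = \left(0 - \left(\frac{153}{11447} - \frac{3 i \sqrt{4930}}{22894}\right)\right) - 2986 = \left(- \frac{153}{11447} + \frac{3 i \sqrt{4930}}{22894}\right) - 2986 = - \frac{34180895}{11447} + \frac{3 i \sqrt{4930}}{22894}$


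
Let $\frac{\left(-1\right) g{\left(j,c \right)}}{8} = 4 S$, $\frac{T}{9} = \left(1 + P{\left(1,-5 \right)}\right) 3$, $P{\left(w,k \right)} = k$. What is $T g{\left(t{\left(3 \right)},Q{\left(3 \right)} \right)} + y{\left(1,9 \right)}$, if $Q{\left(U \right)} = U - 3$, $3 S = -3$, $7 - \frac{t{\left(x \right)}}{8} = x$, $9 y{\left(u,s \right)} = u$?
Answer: $- \frac{31103}{9} \approx -3455.9$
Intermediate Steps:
$y{\left(u,s \right)} = \frac{u}{9}$
$t{\left(x \right)} = 56 - 8 x$
$T = -108$ ($T = 9 \left(1 - 5\right) 3 = 9 \left(\left(-4\right) 3\right) = 9 \left(-12\right) = -108$)
$S = -1$ ($S = \frac{1}{3} \left(-3\right) = -1$)
$Q{\left(U \right)} = -3 + U$
$g{\left(j,c \right)} = 32$ ($g{\left(j,c \right)} = - 8 \cdot 4 \left(-1\right) = \left(-8\right) \left(-4\right) = 32$)
$T g{\left(t{\left(3 \right)},Q{\left(3 \right)} \right)} + y{\left(1,9 \right)} = \left(-108\right) 32 + \frac{1}{9} \cdot 1 = -3456 + \frac{1}{9} = - \frac{31103}{9}$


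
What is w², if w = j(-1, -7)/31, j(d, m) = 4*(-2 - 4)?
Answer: 576/961 ≈ 0.59938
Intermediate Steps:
j(d, m) = -24 (j(d, m) = 4*(-6) = -24)
w = -24/31 ≈ -0.77419
w² = (-24/31)² = 576/961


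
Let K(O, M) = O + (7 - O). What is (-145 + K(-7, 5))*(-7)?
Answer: 966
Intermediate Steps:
K(O, M) = 7
(-145 + K(-7, 5))*(-7) = (-145 + 7)*(-7) = -138*(-7) = 966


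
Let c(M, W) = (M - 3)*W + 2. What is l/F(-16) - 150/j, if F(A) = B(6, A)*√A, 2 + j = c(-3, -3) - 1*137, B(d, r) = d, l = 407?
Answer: 150/119 - 407*I/24 ≈ 1.2605 - 16.958*I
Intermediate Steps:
c(M, W) = 2 + W*(-3 + M) (c(M, W) = (-3 + M)*W + 2 = W*(-3 + M) + 2 = 2 + W*(-3 + M))
j = -119 (j = -2 + ((2 - 3*(-3) - 3*(-3)) - 1*137) = -2 + ((2 + 9 + 9) - 137) = -2 + (20 - 137) = -2 - 117 = -119)
F(A) = 6*√A
l/F(-16) - 150/j = 407/((6*√(-16))) - 150/(-119) = 407/((6*(4*I))) - 150*(-1/119) = 407/((24*I)) + 150/119 = 407*(-I/24) + 150/119 = -407*I/24 + 150/119 = 150/119 - 407*I/24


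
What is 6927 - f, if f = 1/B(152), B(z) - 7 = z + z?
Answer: 2154296/311 ≈ 6927.0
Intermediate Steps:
B(z) = 7 + 2*z (B(z) = 7 + (z + z) = 7 + 2*z)
f = 1/311 (f = 1/(7 + 2*152) = 1/(7 + 304) = 1/311 ≈ 0.0032154)
6927 - f = 6927 - 1*1/311 = 6927 - 1/311 = 2154296/311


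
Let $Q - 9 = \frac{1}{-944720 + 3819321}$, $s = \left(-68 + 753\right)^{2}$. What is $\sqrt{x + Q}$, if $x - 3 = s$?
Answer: $\frac{\sqrt{3877460605843624238}}{2874601} \approx 685.01$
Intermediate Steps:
$s = 469225$ ($s = 685^{2} = 469225$)
$x = 469228$ ($x = 3 + 469225 = 469228$)
$Q = \frac{25871410}{2874601}$ ($Q = 9 + \frac{1}{-944720 + 3819321} = 9 + \frac{1}{2874601} = \frac{25871410}{2874601} \approx 9.0$)
$\sqrt{x + Q} = \sqrt{469228 + \frac{25871410}{2874601}} = \sqrt{\frac{1348869149438}{2874601}} = \frac{\sqrt{3877460605843624238}}{2874601}$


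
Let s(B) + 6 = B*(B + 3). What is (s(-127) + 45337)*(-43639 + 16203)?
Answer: -1675763444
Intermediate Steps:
s(B) = -6 + B*(3 + B) (s(B) = -6 + B*(B + 3) = -6 + B*(3 + B))
(s(-127) + 45337)*(-43639 + 16203) = ((-6 + (-127)² + 3*(-127)) + 45337)*(-43639 + 16203) = ((-6 + 16129 - 381) + 45337)*(-27436) = (15742 + 45337)*(-27436) = 61079*(-27436) = -1675763444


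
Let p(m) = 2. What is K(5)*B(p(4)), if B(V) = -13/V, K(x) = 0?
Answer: 0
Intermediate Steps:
K(5)*B(p(4)) = 0*(-13/2) = 0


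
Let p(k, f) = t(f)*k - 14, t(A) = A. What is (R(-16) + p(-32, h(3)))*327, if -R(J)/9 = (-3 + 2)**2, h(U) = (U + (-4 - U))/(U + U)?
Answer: -545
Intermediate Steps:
h(U) = -2/U (h(U) = -4*1/(2*U) = -2/U)
p(k, f) = -14 + f*k (p(k, f) = f*k - 14 = -14 + f*k)
R(J) = -9 (R(J) = -9*(-3 + 2)**2 = -9*(-1)**2 = -9*1 = -9)
(R(-16) + p(-32, h(3)))*327 = (-9 + (-14 - 2/3*(-32)))*327 = (-9 + (-14 + 64/3))*327 = (-9 + 22/3)*327 = -5/3*327 = -545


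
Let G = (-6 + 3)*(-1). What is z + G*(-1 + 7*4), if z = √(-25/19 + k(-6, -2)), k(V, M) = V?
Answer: 81 + I*√2641/19 ≈ 81.0 + 2.7048*I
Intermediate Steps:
G = 3 (G = -3*(-1) = 3)
z = I*√2641/19 (z = √(-25/19 - 6) = √(-139/19) = I*√2641/19 ≈ 2.7048*I)
z + G*(-1 + 7*4) = I*√2641/19 + 3*(-1 + 7*4) = I*√2641/19 + 3*(-1 + 28) = I*√2641/19 + 3*27 = I*√2641/19 + 81 = 81 + I*√2641/19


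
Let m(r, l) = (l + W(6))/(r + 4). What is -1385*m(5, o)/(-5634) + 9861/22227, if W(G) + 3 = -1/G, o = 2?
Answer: 928193477/2254084524 ≈ 0.41178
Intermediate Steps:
W(G) = -3 - 1/G
m(r, l) = (-19/6 + l)/(4 + r) (m(r, l) = (l + (-3 - 1/6))/(r + 4) = (l + (-3 - 1*1/6))/(4 + r) = (l + (-3 - 1/6))/(4 + r) = (l - 19/6)/(4 + r) = (-19/6 + l)/(4 + r))
-1385*m(5, o)/(-5634) + 9861/22227 = -1385*(-19/6 + 2)/(4 + 5)/(-5634) + 9861/22227 = -1385*(-7)/(9*6)*(-1/5634) + 9861*(1/22227) = -1385*(-7)/(9*6)*(-1/5634) + 3287/7409 = -1385*(-7/54)*(-1/5634) + 3287/7409 = (9695/54)*(-1/5634) + 3287/7409 = -9695/304236 + 3287/7409 = 928193477/2254084524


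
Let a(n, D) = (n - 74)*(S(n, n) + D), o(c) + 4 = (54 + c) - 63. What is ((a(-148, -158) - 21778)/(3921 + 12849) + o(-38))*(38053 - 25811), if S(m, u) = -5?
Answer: -5146916302/8385 ≈ -6.1382e+5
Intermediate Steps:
o(c) = -13 + c (o(c) = -4 + ((54 + c) - 63) = -4 + (-9 + c) = -13 + c)
a(n, D) = (-74 + n)*(-5 + D) (a(n, D) = (n - 74)*(-5 + D) = (-74 + n)*(-5 + D))
((a(-148, -158) - 21778)/(3921 + 12849) + o(-38))*(38053 - 25811) = (((370 - 74*(-158) - 5*(-148) - 158*(-148)) - 21778)/(3921 + 12849) + (-13 - 38))*(38053 - 25811) = (((370 + 11692 + 740 + 23384) - 21778)/16770 - 51)*12242 = ((36186 - 21778)*(1/16770) - 51)*12242 = (14408*(1/16770) - 51)*12242 = (7204/8385 - 51)*12242 = -420431/8385*12242 = -5146916302/8385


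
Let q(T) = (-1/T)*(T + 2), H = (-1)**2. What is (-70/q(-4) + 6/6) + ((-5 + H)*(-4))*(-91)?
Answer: -1315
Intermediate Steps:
H = 1
q(T) = -(2 + T)/T (q(T) = (-1/T)*(2 + T) = -(2 + T)/T)
(-70/q(-4) + 6/6) + ((-5 + H)*(-4))*(-91) = (-70*(-4/(-2 - 1*(-4))) + 6/6) + ((-5 + 1)*(-4))*(-91) = (-70*(-4/(-2 + 4)) + 6*(1/6)) - 4*(-4)*(-91) = (-70/((-1/4*2)) + 1) + 16*(-91) = (-70/(-1/2) + 1) - 1456 = (-70*(-2) + 1) - 1456 = (140 + 1) - 1456 = 141 - 1456 = -1315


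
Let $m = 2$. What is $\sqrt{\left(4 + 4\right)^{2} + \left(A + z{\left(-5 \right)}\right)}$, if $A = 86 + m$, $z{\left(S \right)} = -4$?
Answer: $2 \sqrt{37} \approx 12.166$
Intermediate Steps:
$A = 88$ ($A = 86 + 2 = 88$)
$\sqrt{\left(4 + 4\right)^{2} + \left(A + z{\left(-5 \right)}\right)} = \sqrt{\left(4 + 4\right)^{2} + \left(88 - 4\right)} = \sqrt{8^{2} + 84} = \sqrt{64 + 84} = \sqrt{148} = 2 \sqrt{37}$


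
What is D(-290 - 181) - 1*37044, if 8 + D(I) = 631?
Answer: -36421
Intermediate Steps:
D(I) = 623 (D(I) = -8 + 631 = 623)
D(-290 - 181) - 1*37044 = 623 - 1*37044 = 623 - 37044 = -36421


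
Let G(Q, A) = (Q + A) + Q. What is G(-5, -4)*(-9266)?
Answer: 129724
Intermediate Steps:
G(Q, A) = A + 2*Q (G(Q, A) = (A + Q) + Q = A + 2*Q)
G(-5, -4)*(-9266) = (-4 + 2*(-5))*(-9266) = (-4 - 10)*(-9266) = -14*(-9266) = 129724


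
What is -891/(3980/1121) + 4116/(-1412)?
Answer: -356675703/1404940 ≈ -253.87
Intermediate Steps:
-891/(3980/1121) + 4116/(-1412) = -891/(3980*(1/1121)) + 4116*(-1/1412) = -891/3980/1121 - 1029/353 = -891*1121/3980 - 1029/353 = -998811/3980 - 1029/353 = -356675703/1404940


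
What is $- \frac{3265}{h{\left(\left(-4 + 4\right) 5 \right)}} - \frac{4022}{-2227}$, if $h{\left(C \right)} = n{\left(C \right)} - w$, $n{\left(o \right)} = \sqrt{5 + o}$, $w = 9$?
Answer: $\frac{65746067}{169252} + \frac{3265 \sqrt{5}}{76} \approx 484.51$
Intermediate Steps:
$h{\left(C \right)} = -9 + \sqrt{5 + C}$ ($h{\left(C \right)} = \sqrt{5 + C} - 9 = -9 + \sqrt{5 + C}$)
$- \frac{3265}{h{\left(\left(-4 + 4\right) 5 \right)}} - \frac{4022}{-2227} = - \frac{3265}{-9 + \sqrt{5 + \left(-4 + 4\right) 5}} - \frac{4022}{-2227} = - \frac{3265}{-9 + \sqrt{5 + 0 \cdot 5}} - - \frac{4022}{2227} = - \frac{3265}{-9 + \sqrt{5 + 0}} + \frac{4022}{2227} = - \frac{3265}{-9 + \sqrt{5}} + \frac{4022}{2227} = \frac{4022}{2227} - \frac{3265}{-9 + \sqrt{5}}$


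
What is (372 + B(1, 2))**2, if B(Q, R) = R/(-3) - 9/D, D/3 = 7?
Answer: 60668521/441 ≈ 1.3757e+5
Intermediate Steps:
D = 21 (D = 3*7 = 21)
B(Q, R) = -3/7 - R/3 (B(Q, R) = R/(-3) - 9/21 = R*(-1/3) - 9*1/21 = -R/3 - 3/7 = -3/7 - R/3)
(372 + B(1, 2))**2 = (372 + (-3/7 - 1/3*2))**2 = (372 + (-3/7 - 2/3))**2 = (372 - 23/21)**2 = (7789/21)**2 = 60668521/441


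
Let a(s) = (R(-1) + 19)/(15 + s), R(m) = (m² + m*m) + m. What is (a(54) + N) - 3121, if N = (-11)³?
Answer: -307168/69 ≈ -4451.7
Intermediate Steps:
R(m) = m + 2*m² (R(m) = (m² + m²) + m = 2*m² + m = m + 2*m²)
N = -1331
a(s) = 20/(15 + s) (a(s) = (-(1 + 2*(-1)) + 19)/(15 + s) = (-(1 - 2) + 19)/(15 + s) = (-1*(-1) + 19)/(15 + s) = (1 + 19)/(15 + s) = 20/(15 + s))
(a(54) + N) - 3121 = (20/(15 + 54) - 1331) - 3121 = (20/69 - 1331) - 3121 = -91819/69 - 3121 = -307168/69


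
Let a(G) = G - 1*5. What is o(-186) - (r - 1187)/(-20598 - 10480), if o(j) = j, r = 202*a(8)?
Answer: -5781089/31078 ≈ -186.02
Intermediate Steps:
a(G) = -5 + G (a(G) = G - 5 = -5 + G)
r = 606 (r = 202*(-5 + 8) = 202*3 = 606)
o(-186) - (r - 1187)/(-20598 - 10480) = -186 - (606 - 1187)/(-20598 - 10480) = -186 - (-581)/(-31078) = -186 - (-581)*(-1)/31078 = -186 - 1*581/31078 = -186 - 581/31078 = -5781089/31078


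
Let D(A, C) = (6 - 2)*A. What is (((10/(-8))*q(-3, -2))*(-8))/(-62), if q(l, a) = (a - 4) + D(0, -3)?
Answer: 30/31 ≈ 0.96774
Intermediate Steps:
D(A, C) = 4*A
q(l, a) = -4 + a (q(l, a) = (a - 4) + 4*0 = (-4 + a) + 0 = -4 + a)
(((10/(-8))*q(-3, -2))*(-8))/(-62) = (((10/(-8))*(-4 - 2))*(-8))/(-62) = (((10*(-1/8))*(-6))*(-8))*(-1/62) = (-5/4*(-6)*(-8))*(-1/62) = ((15/2)*(-8))*(-1/62) = -60*(-1/62) = 30/31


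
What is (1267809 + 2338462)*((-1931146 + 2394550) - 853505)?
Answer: -1406809923371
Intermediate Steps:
(1267809 + 2338462)*((-1931146 + 2394550) - 853505) = 3606271*(463404 - 853505) = 3606271*(-390101) = -1406809923371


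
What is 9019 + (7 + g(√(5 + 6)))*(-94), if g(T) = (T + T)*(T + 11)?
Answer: 6293 - 2068*√11 ≈ -565.78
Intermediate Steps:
g(T) = 2*T*(11 + T) (g(T) = (2*T)*(11 + T) = 2*T*(11 + T))
9019 + (7 + g(√(5 + 6)))*(-94) = 9019 + (7 + 2*√(5 + 6)*(11 + √(5 + 6)))*(-94) = 9019 + (7 + 2*√11*(11 + √11))*(-94) = 9019 + (-658 - 188*√11*(11 + √11)) = 8361 - 188*√11*(11 + √11)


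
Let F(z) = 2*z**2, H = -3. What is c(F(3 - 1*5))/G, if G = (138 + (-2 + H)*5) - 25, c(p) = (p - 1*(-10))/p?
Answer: 9/352 ≈ 0.025568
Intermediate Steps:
c(p) = (10 + p)/p (c(p) = (p + 10)/p = (10 + p)/p)
G = 88 (G = (138 + (-2 - 3)*5) - 25 = (138 - 5*5) - 25 = (138 - 25) - 25 = 113 - 25 = 88)
c(F(3 - 1*5))/G = ((10 + 2*(3 - 1*5)**2)/((2*(3 - 1*5)**2)))/88 = ((10 + 2*(3 - 5)**2)/((2*(3 - 5)**2)))*(1/88) = ((10 + 2*(-2)**2)/((2*(-2)**2)))*(1/88) = ((10 + 2*4)/((2*4)))*(1/88) = ((10 + 8)/8)*(1/88) = ((1/8)*18)*(1/88) = (9/4)*(1/88) = 9/352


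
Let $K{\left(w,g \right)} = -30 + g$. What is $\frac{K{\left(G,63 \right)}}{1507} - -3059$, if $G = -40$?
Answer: $\frac{419086}{137} \approx 3059.0$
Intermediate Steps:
$\frac{K{\left(G,63 \right)}}{1507} - -3059 = \frac{-30 + 63}{1507} - -3059 = 33 \cdot \frac{1}{1507} + 3059 = \frac{3}{137} + 3059 = \frac{419086}{137}$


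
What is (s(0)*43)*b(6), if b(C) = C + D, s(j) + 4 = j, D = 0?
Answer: -1032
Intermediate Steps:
s(j) = -4 + j
b(C) = C (b(C) = C + 0 = C)
(s(0)*43)*b(6) = ((-4 + 0)*43)*6 = -4*43*6 = -172*6 = -1032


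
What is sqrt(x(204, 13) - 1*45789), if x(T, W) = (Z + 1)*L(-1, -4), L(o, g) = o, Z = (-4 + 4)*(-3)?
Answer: I*sqrt(45790) ≈ 213.99*I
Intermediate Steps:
Z = 0 (Z = 0*(-3) = 0)
x(T, W) = -1 (x(T, W) = (0 + 1)*(-1) = 1*(-1) = -1)
sqrt(x(204, 13) - 1*45789) = sqrt(-1 - 1*45789) = sqrt(-1 - 45789) = sqrt(-45790) = I*sqrt(45790)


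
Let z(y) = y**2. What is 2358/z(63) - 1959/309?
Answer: -260987/45423 ≈ -5.7457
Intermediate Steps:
2358/z(63) - 1959/309 = 2358/(63**2) - 1959/309 = 2358/3969 - 1959*1/309 = 2358*(1/3969) - 653/103 = 262/441 - 653/103 = -260987/45423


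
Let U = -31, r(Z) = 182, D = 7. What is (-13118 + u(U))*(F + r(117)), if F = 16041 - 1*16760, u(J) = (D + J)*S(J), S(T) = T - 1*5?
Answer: 6580398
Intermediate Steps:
S(T) = -5 + T (S(T) = T - 5 = -5 + T)
u(J) = (-5 + J)*(7 + J) (u(J) = (7 + J)*(-5 + J) = (-5 + J)*(7 + J))
F = -719 (F = 16041 - 16760 = -719)
(-13118 + u(U))*(F + r(117)) = (-13118 + (-5 - 31)*(7 - 31))*(-719 + 182) = (-13118 - 36*(-24))*(-537) = (-13118 + 864)*(-537) = -12254*(-537) = 6580398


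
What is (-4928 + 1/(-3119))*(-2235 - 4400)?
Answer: 101982822955/3119 ≈ 3.2697e+7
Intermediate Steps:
(-4928 + 1/(-3119))*(-2235 - 4400) = (-4928 - 1/3119)*(-6635) = -15370433/3119*(-6635) = 101982822955/3119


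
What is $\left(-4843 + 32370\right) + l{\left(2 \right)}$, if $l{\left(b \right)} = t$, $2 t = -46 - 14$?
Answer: $27497$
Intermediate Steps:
$t = -30$ ($t = \frac{-46 - 14}{2} = \frac{1}{2} \left(-60\right) = -30$)
$l{\left(b \right)} = -30$
$\left(-4843 + 32370\right) + l{\left(2 \right)} = \left(-4843 + 32370\right) - 30 = 27527 - 30 = 27497$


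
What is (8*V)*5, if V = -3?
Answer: -120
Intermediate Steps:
(8*V)*5 = (8*(-3))*5 = -24*5 = -120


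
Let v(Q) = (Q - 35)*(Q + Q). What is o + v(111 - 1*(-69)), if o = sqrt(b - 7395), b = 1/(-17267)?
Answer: 52200 + I*sqrt(2204814009422)/17267 ≈ 52200.0 + 85.994*I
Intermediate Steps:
v(Q) = 2*Q*(-35 + Q) (v(Q) = (-35 + Q)*(2*Q) = 2*Q*(-35 + Q))
b = -1/17267 ≈ -5.7914e-5
o = I*sqrt(2204814009422)/17267 (o = sqrt(-1/17267 - 7395) = sqrt(-127689466/17267) = I*sqrt(2204814009422)/17267 ≈ 85.994*I)
o + v(111 - 1*(-69)) = I*sqrt(2204814009422)/17267 + 2*(111 - 1*(-69))*(-35 + (111 - 1*(-69))) = I*sqrt(2204814009422)/17267 + 2*(111 + 69)*(-35 + (111 + 69)) = I*sqrt(2204814009422)/17267 + 2*180*(-35 + 180) = I*sqrt(2204814009422)/17267 + 2*180*145 = I*sqrt(2204814009422)/17267 + 52200 = 52200 + I*sqrt(2204814009422)/17267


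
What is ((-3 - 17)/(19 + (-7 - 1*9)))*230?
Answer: -4600/3 ≈ -1533.3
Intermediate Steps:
((-3 - 17)/(19 + (-7 - 1*9)))*230 = -20/(19 + (-7 - 9))*230 = -20/(19 - 16)*230 = -20/3*230 = -4600/3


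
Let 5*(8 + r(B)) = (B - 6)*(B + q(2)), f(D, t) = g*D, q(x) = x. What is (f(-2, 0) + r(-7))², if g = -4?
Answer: 169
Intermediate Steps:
f(D, t) = -4*D
r(B) = -8 + (-6 + B)*(2 + B)/5 (r(B) = -8 + ((B - 6)*(B + 2))/5 = -8 + ((-6 + B)*(2 + B))/5 = -8 + (-6 + B)*(2 + B)/5)
(f(-2, 0) + r(-7))² = (-4*(-2) + (-52/5 - ⅘*(-7) + (⅕)*(-7)²))² = (8 + (-52/5 + 28/5 + (⅕)*49))² = (8 + (-52/5 + 28/5 + 49/5))² = (8 + 5)² = 13² = 169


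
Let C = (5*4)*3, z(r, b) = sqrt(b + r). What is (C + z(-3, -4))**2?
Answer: (60 + I*sqrt(7))**2 ≈ 3593.0 + 317.49*I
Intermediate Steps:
C = 60 (C = 20*3 = 60)
(C + z(-3, -4))**2 = (60 + sqrt(-4 - 3))**2 = (60 + sqrt(-7))**2 = (60 + I*sqrt(7))**2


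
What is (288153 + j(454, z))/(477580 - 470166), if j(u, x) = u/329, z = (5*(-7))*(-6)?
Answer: 94802791/2439206 ≈ 38.866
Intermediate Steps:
z = 210 (z = -35*(-6) = 210)
j(u, x) = u/329 (j(u, x) = u*(1/329) = u/329)
(288153 + j(454, z))/(477580 - 470166) = (288153 + (1/329)*454)/(477580 - 470166) = (288153 + 454/329)/7414 = (94802791/329)*(1/7414) = 94802791/2439206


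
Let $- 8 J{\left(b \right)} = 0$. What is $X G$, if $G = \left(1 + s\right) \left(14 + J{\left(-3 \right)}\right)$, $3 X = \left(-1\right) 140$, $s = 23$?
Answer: $-15680$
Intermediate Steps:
$J{\left(b \right)} = 0$ ($J{\left(b \right)} = \left(- \frac{1}{8}\right) 0 = 0$)
$X = - \frac{140}{3}$ ($X = \frac{\left(-1\right) 140}{3} = \frac{1}{3} \left(-140\right) = - \frac{140}{3} \approx -46.667$)
$G = 336$ ($G = \left(1 + 23\right) \left(14 + 0\right) = 24 \cdot 14 = 336$)
$X G = \left(- \frac{140}{3}\right) 336 = -15680$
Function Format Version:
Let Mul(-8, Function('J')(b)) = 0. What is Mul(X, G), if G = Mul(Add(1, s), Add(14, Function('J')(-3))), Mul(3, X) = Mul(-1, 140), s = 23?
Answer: -15680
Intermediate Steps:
Function('J')(b) = 0 (Function('J')(b) = Mul(Rational(-1, 8), 0) = 0)
X = Rational(-140, 3) (X = Mul(Rational(1, 3), Mul(-1, 140)) = Mul(Rational(1, 3), -140) = Rational(-140, 3) ≈ -46.667)
G = 336 (G = Mul(Add(1, 23), Add(14, 0)) = Mul(24, 14) = 336)
Mul(X, G) = Mul(Rational(-140, 3), 336) = -15680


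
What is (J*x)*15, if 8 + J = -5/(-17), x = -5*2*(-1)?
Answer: -19650/17 ≈ -1155.9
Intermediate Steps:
x = 10 (x = -10*(-1) = 10)
J = -131/17 (J = -8 - 5/(-17) = -8 - 5*(-1/17) = -8 + 5/17 = -131/17 ≈ -7.7059)
(J*x)*15 = -131/17*10*15 = -1310/17*15 = -19650/17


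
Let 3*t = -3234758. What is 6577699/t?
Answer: -19733097/3234758 ≈ -6.1003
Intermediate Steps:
t = -3234758/3 (t = (1/3)*(-3234758) = -3234758/3 ≈ -1.0783e+6)
6577699/t = 6577699/(-3234758/3) = 6577699*(-3/3234758) = -19733097/3234758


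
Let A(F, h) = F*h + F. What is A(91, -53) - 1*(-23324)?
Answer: 18592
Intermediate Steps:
A(F, h) = F + F*h
A(91, -53) - 1*(-23324) = 91*(1 - 53) - 1*(-23324) = 91*(-52) + 23324 = -4732 + 23324 = 18592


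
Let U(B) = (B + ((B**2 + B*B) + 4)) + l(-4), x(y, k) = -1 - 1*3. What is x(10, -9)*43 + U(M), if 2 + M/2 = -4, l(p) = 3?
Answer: 111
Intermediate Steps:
M = -12 (M = -4 + 2*(-4) = -4 - 8 = -12)
x(y, k) = -4 (x(y, k) = -1 - 3 = -4)
U(B) = 7 + B + 2*B**2 (U(B) = (B + ((B**2 + B*B) + 4)) + 3 = (B + ((B**2 + B**2) + 4)) + 3 = (B + (2*B**2 + 4)) + 3 = (B + (4 + 2*B**2)) + 3 = (4 + B + 2*B**2) + 3 = 7 + B + 2*B**2)
x(10, -9)*43 + U(M) = -4*43 + (7 - 12 + 2*(-12)**2) = -172 + (7 - 12 + 2*144) = -172 + (7 - 12 + 288) = -172 + 283 = 111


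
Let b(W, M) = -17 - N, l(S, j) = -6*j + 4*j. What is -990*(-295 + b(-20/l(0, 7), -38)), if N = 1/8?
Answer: 1236015/4 ≈ 3.0900e+5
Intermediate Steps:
N = ⅛ ≈ 0.12500
l(S, j) = -2*j
b(W, M) = -137/8 (b(W, M) = -17 - 1*⅛ = -17 - ⅛ = -137/8)
-990*(-295 + b(-20/l(0, 7), -38)) = -990*(-295 - 137/8) = -990*(-2497/8) = 1236015/4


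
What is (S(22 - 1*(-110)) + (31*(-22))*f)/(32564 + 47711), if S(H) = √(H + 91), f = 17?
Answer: -11594/80275 + √223/80275 ≈ -0.14424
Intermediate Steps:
S(H) = √(91 + H)
(S(22 - 1*(-110)) + (31*(-22))*f)/(32564 + 47711) = (√(91 + (22 - 1*(-110))) + (31*(-22))*17)/(32564 + 47711) = (√(91 + (22 + 110)) - 682*17)/80275 = (√(91 + 132) - 11594)*(1/80275) = (√223 - 11594)*(1/80275) = (-11594 + √223)*(1/80275) = -11594/80275 + √223/80275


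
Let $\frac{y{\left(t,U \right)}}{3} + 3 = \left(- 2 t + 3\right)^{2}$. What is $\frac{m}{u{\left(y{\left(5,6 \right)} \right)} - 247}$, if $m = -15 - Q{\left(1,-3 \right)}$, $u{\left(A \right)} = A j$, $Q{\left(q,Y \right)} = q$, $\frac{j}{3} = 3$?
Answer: $- \frac{16}{995} \approx -0.01608$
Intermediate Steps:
$j = 9$ ($j = 3 \cdot 3 = 9$)
$y{\left(t,U \right)} = -9 + 3 \left(3 - 2 t\right)^{2}$ ($y{\left(t,U \right)} = -9 + 3 \left(- 2 t + 3\right)^{2} = -9 + 3 \left(3 - 2 t\right)^{2}$)
$u{\left(A \right)} = 9 A$ ($u{\left(A \right)} = A 9 = 9 A$)
$m = -16$ ($m = -15 - 1 = -16$)
$\frac{m}{u{\left(y{\left(5,6 \right)} \right)} - 247} = \frac{1}{9 \left(-9 + 3 \left(-3 + 2 \cdot 5\right)^{2}\right) - 247} \left(-16\right) = \frac{1}{9 \left(-9 + 3 \left(-3 + 10\right)^{2}\right) - 247} \left(-16\right) = \frac{1}{9 \left(-9 + 3 \cdot 7^{2}\right) - 247} \left(-16\right) = \frac{1}{9 \left(-9 + 3 \cdot 49\right) - 247} \left(-16\right) = \frac{1}{9 \left(-9 + 147\right) - 247} \left(-16\right) = \frac{1}{9 \cdot 138 - 247} \left(-16\right) = \frac{1}{1242 - 247} \left(-16\right) = \frac{1}{995} \left(-16\right) = - \frac{16}{995}$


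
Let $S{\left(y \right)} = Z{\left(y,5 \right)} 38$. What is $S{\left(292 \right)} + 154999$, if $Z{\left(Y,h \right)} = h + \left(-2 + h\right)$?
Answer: $155303$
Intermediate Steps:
$Z{\left(Y,h \right)} = -2 + 2 h$
$S{\left(y \right)} = 304$ ($S{\left(y \right)} = \left(-2 + 2 \cdot 5\right) 38 = \left(-2 + 10\right) 38 = 8 \cdot 38 = 304$)
$S{\left(292 \right)} + 154999 = 304 + 154999 = 155303$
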